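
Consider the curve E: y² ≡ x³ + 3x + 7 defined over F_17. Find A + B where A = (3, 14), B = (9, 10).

(3, 14) + (9, 10). λ = (10 - 14)/(9 - 3) ≡ 13/6 mod 17. 6⁻¹ ≡ 3 (mod 17), so λ ≡ 5.
  x = λ² - 3 - 9 = 25 - 12 ≡ 13; y = λ·(3 - 13) - 14 ≡ 4. → (13, 4)

(13, 4)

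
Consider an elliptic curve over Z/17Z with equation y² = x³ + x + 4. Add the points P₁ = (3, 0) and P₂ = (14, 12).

(4, 2)

(3, 0) + (14, 12). λ = (12 - 0)/(14 - 3) ≡ 12/11 mod 17. 11⁻¹ ≡ 14 (mod 17) since 11·14 = 154 ≡ 1, so λ ≡ 15.
  x = λ² - 3 - 14 = 225 - 17 ≡ 4; y = λ·(3 - 4) - 0 ≡ 2. → (4, 2)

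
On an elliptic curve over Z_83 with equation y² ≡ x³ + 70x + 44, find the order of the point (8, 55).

7

2P: tangent at (8, 55): λ = (3·8² + 70)/(2·55) ≡ 13/27. 27⁻¹ ≡ 40 (mod 83) since 27·40 = 1080 ≡ 1, so λ ≡ 13·40 ≡ 22.
  x = λ² - 8 - 8 = 484 - 16 ≡ 53; y = λ·(8 - 53) - 55 ≡ 34. → (53, 34)
3P: (53, 34) + (8, 55). λ = (55 - 34)/(8 - 53) ≡ 21/38 mod 83. 38⁻¹ ≡ 59 (mod 83) since 38·59 = 2242 ≡ 1, so λ ≡ 77.
  x = λ² - 53 - 8 = 5929 - 61 ≡ 58; y = λ·(53 - 58) - 34 ≡ 79. → (58, 79)
4P: (58, 79) + (8, 55). λ = (55 - 79)/(8 - 58) ≡ 59/33 mod 83. 33⁻¹ ≡ 78 (mod 83), so λ ≡ 37.
  x = λ² - 58 - 8 = 1369 - 66 ≡ 58; y = λ·(58 - 58) - 79 ≡ 4. → (58, 4)
5P: (58, 4) + (8, 55). λ = (55 - 4)/(8 - 58) ≡ 51/33 mod 83. 33⁻¹ ≡ 78 (mod 83) since 33·78 = 2574 ≡ 1, so λ ≡ 77.
  x = λ² - 58 - 8 = 5929 - 66 ≡ 53; y = λ·(58 - 53) - 4 ≡ 49. → (53, 49)
6P: (53, 49) + (8, 55). λ = (55 - 49)/(8 - 53) ≡ 6/38 mod 83. 38⁻¹ ≡ 59 (mod 83) since 38·59 = 2242 ≡ 1, so λ ≡ 22.
  x = λ² - 53 - 8 = 484 - 61 ≡ 8; y = λ·(53 - 8) - 49 ≡ 28. → (8, 28)
7P: (8, 28) + (8, 55): same x and y₁ ≡ -y₂, so the sum is 𝒪.
7P = 𝒪, so the order is 7.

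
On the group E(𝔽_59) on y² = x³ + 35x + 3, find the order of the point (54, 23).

2P: tangent at (54, 23): λ = (3·54² + 35)/(2·23) ≡ 51/46. 46⁻¹ ≡ 9 (mod 59), so λ ≡ 51·9 ≡ 46.
  x = λ² - 54 - 54 = 2116 - 108 ≡ 2; y = λ·(54 - 2) - 23 ≡ 9. → (2, 9)
3P: (2, 9) + (54, 23). λ = (23 - 9)/(54 - 2) ≡ 14/52 mod 59. 52⁻¹ ≡ 42 (mod 59) since 52·42 = 2184 ≡ 1, so λ ≡ 57.
  x = λ² - 2 - 54 = 3249 - 56 ≡ 7; y = λ·(2 - 7) - 9 ≡ 1. → (7, 1)
4P: (7, 1) + (54, 23). λ = (23 - 1)/(54 - 7) ≡ 22/47 mod 59. 47⁻¹ ≡ 54 (mod 59) since 47·54 = 2538 ≡ 1, so λ ≡ 8.
  x = λ² - 7 - 54 = 64 - 61 ≡ 3; y = λ·(7 - 3) - 1 ≡ 31. → (3, 31)
5P: (3, 31) + (54, 23). λ = (23 - 31)/(54 - 3) ≡ 51/51 mod 59. 51⁻¹ ≡ 22 (mod 59), so λ ≡ 1.
  x = λ² - 3 - 54 = 1 - 57 ≡ 3; y = λ·(3 - 3) - 31 ≡ 28. → (3, 28)
6P: (3, 28) + (54, 23). λ = (23 - 28)/(54 - 3) ≡ 54/51 mod 59. 51⁻¹ ≡ 22 (mod 59) since 51·22 = 1122 ≡ 1, so λ ≡ 8.
  x = λ² - 3 - 54 = 64 - 57 ≡ 7; y = λ·(3 - 7) - 28 ≡ 58. → (7, 58)
7P: (7, 58) + (54, 23). λ = (23 - 58)/(54 - 7) ≡ 24/47 mod 59. 47⁻¹ ≡ 54 (mod 59) since 47·54 = 2538 ≡ 1, so λ ≡ 57.
  x = λ² - 7 - 54 = 3249 - 61 ≡ 2; y = λ·(7 - 2) - 58 ≡ 50. → (2, 50)
8P: (2, 50) + (54, 23). λ = (23 - 50)/(54 - 2) ≡ 32/52 mod 59. 52⁻¹ ≡ 42 (mod 59), so λ ≡ 46.
  x = λ² - 2 - 54 = 2116 - 56 ≡ 54; y = λ·(2 - 54) - 50 ≡ 36. → (54, 36)
9P: (54, 36) + (54, 23): same x and y₁ ≡ -y₂, so the sum is the point at infinity.
9P = the point at infinity, so the order is 9.

9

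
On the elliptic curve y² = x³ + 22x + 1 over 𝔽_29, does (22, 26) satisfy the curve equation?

no

y² = 26² ≡ 9; x³ + 22x + 1 = 11133 ≡ 26 (mod 29). 9 ≠ 26.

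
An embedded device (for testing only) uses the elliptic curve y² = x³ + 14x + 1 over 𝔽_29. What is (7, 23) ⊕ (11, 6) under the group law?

(20, 25)

(7, 23) + (11, 6). λ = (6 - 23)/(11 - 7) ≡ 12/4 mod 29. 4⁻¹ ≡ 22 (mod 29) since 4·22 = 88 ≡ 1, so λ ≡ 3.
  x = λ² - 7 - 11 = 9 - 18 ≡ 20; y = λ·(7 - 20) - 23 ≡ 25. → (20, 25)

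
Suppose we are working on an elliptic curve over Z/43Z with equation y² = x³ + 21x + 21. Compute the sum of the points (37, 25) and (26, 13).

(5, 6)

(37, 25) + (26, 13). λ = (13 - 25)/(26 - 37) ≡ 31/32 mod 43. 32⁻¹ ≡ 39 (mod 43) since 32·39 = 1248 ≡ 1, so λ ≡ 5.
  x = λ² - 37 - 26 = 25 - 63 ≡ 5; y = λ·(37 - 5) - 25 ≡ 6. → (5, 6)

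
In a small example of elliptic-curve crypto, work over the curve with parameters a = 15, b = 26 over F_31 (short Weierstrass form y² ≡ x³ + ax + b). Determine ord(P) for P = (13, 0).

2

2P: (13, 0) + (13, 0): same x and y₁ ≡ -y₂, so the sum is O.
2P = O, so the order is 2.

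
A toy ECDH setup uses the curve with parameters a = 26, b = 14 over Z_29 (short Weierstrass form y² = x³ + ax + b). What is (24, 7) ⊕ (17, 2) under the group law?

(11, 23)

(24, 7) + (17, 2). λ = (2 - 7)/(17 - 24) ≡ 24/22 mod 29. 22⁻¹ ≡ 4 (mod 29) since 22·4 = 88 ≡ 1, so λ ≡ 9.
  x = λ² - 24 - 17 = 81 - 41 ≡ 11; y = λ·(24 - 11) - 7 ≡ 23. → (11, 23)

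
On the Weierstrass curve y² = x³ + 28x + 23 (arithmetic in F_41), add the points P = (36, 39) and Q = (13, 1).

(36, 39) + (13, 1). λ = (1 - 39)/(13 - 36) ≡ 3/18 mod 41. 18⁻¹ ≡ 16 (mod 41), so λ ≡ 7.
  x = λ² - 36 - 13 = 49 - 49 ≡ 0; y = λ·(36 - 0) - 39 ≡ 8. → (0, 8)

(0, 8)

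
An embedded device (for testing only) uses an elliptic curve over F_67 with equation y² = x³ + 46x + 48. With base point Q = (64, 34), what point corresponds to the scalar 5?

Repeated addition: build up to 5Q.
2Q: tangent at (64, 34): λ = (3·64² + 46)/(2·34) ≡ 6/1. 1⁻¹ ≡ 1 (mod 67) since 1·1 = 1 ≡ 1, so λ ≡ 6·1 ≡ 6.
  x = λ² - 64 - 64 = 36 - 128 ≡ 42; y = λ·(64 - 42) - 34 ≡ 31. → (42, 31)
3Q: (42, 31) + (64, 34). λ = (34 - 31)/(64 - 42) ≡ 3/22 mod 67. 22⁻¹ ≡ 64 (mod 67), so λ ≡ 58.
  x = λ² - 42 - 64 = 3364 - 106 ≡ 42; y = λ·(42 - 42) - 31 ≡ 36. → (42, 36)
4Q: (42, 36) + (64, 34). λ = (34 - 36)/(64 - 42) ≡ 65/22 mod 67. 22⁻¹ ≡ 64 (mod 67), so λ ≡ 6.
  x = λ² - 42 - 64 = 36 - 106 ≡ 64; y = λ·(42 - 64) - 36 ≡ 33. → (64, 33)
5Q: (64, 33) + (64, 34): same x and y₁ ≡ -y₂, so the sum is the point at infinity.

O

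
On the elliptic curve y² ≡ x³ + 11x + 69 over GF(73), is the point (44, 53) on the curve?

y² = 53² ≡ 35; x³ + 11x + 69 = 85737 ≡ 35 (mod 73). 35 = 35.

yes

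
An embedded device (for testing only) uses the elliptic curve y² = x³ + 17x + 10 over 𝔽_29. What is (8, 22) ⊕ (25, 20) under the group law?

(21, 0)

(8, 22) + (25, 20). λ = (20 - 22)/(25 - 8) ≡ 27/17 mod 29. 17⁻¹ ≡ 12 (mod 29), so λ ≡ 5.
  x = λ² - 8 - 25 = 25 - 33 ≡ 21; y = λ·(8 - 21) - 22 ≡ 0. → (21, 0)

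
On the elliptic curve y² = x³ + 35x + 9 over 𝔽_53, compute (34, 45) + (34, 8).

The two points share x = 34 and their y-coordinates satisfy 45 + 8 ≡ 0 (mod 53), so they are inverses. Their sum is O.

O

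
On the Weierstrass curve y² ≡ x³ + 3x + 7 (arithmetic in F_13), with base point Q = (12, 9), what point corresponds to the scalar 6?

Repeated addition: build up to 6Q.
2Q: tangent at (12, 9): λ = (3·12² + 3)/(2·9) ≡ 6/5. 5⁻¹ ≡ 8 (mod 13), so λ ≡ 6·8 ≡ 9.
  x = λ² - 12 - 12 = 81 - 24 ≡ 5; y = λ·(12 - 5) - 9 ≡ 2. → (5, 2)
3Q: (5, 2) + (12, 9). λ = (9 - 2)/(12 - 5) ≡ 7/7 mod 13. 7⁻¹ ≡ 2 (mod 13), so λ ≡ 1.
  x = λ² - 5 - 12 = 1 - 17 ≡ 10; y = λ·(5 - 10) - 2 ≡ 6. → (10, 6)
4Q: (10, 6) + (12, 9). λ = (9 - 6)/(12 - 10) ≡ 3/2 mod 13. 2⁻¹ ≡ 7 (mod 13), so λ ≡ 8.
  x = λ² - 10 - 12 = 64 - 22 ≡ 3; y = λ·(10 - 3) - 6 ≡ 11. → (3, 11)
5Q: (3, 11) + (12, 9). λ = (9 - 11)/(12 - 3) ≡ 11/9 mod 13. 9⁻¹ ≡ 3 (mod 13), so λ ≡ 7.
  x = λ² - 3 - 12 = 49 - 15 ≡ 8; y = λ·(3 - 8) - 11 ≡ 6. → (8, 6)
6Q: (8, 6) + (12, 9). λ = (9 - 6)/(12 - 8) ≡ 3/4 mod 13. 4⁻¹ ≡ 10 (mod 13) since 4·10 = 40 ≡ 1, so λ ≡ 4.
  x = λ² - 8 - 12 = 16 - 20 ≡ 9; y = λ·(8 - 9) - 6 ≡ 3. → (9, 3)

(9, 3)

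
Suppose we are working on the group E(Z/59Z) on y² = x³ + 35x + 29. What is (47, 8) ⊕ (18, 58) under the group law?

(23, 32)

(47, 8) + (18, 58). λ = (58 - 8)/(18 - 47) ≡ 50/30 mod 59. 30⁻¹ ≡ 2 (mod 59) since 30·2 = 60 ≡ 1, so λ ≡ 41.
  x = λ² - 47 - 18 = 1681 - 65 ≡ 23; y = λ·(47 - 23) - 8 ≡ 32. → (23, 32)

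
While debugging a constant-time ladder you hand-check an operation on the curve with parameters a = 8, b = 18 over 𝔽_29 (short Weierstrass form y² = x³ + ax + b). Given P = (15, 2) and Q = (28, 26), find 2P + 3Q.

(5, 3)

First 2P:
Repeated addition: build up to 2P.
2P: tangent at (15, 2): λ = (3·15² + 8)/(2·2) ≡ 16/4. 4⁻¹ ≡ 22 (mod 29), so λ ≡ 16·22 ≡ 4.
  x = λ² - 15 - 15 = 16 - 30 ≡ 15; y = λ·(15 - 15) - 2 ≡ 27. → (15, 27)
2P = (15, 27).
Next 3Q:
Repeated addition: build up to 3Q.
2Q: tangent at (28, 26): λ = (3·28² + 8)/(2·26) ≡ 11/23. 23⁻¹ ≡ 24 (mod 29) since 23·24 = 552 ≡ 1, so λ ≡ 11·24 ≡ 3.
  x = λ² - 28 - 28 = 9 - 56 ≡ 11; y = λ·(28 - 11) - 26 ≡ 25. → (11, 25)
3Q: (11, 25) + (28, 26). λ = (26 - 25)/(28 - 11) ≡ 1/17 mod 29. 17⁻¹ ≡ 12 (mod 29), so λ ≡ 12.
  x = λ² - 11 - 28 = 144 - 39 ≡ 18; y = λ·(11 - 18) - 25 ≡ 7. → (18, 7)
3Q = (18, 7).
Finally 2P + 3Q:
(15, 27) + (18, 7). λ = (7 - 27)/(18 - 15) ≡ 9/3 mod 29. 3⁻¹ ≡ 10 (mod 29), so λ ≡ 3.
  x = λ² - 15 - 18 = 9 - 33 ≡ 5; y = λ·(15 - 5) - 27 ≡ 3. → (5, 3)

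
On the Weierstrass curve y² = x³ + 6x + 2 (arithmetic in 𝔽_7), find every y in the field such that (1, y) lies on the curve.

x³ + 6x + 2 = 9 ≡ 2 (mod 7).
Square roots of 2 mod 7: 3 and 4 (since 3² = 9 ≡ 2).

3, 4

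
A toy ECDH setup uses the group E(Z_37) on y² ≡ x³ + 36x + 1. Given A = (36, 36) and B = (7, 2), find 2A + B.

First 2A:
Repeated addition: build up to 2A.
2A: tangent at (36, 36): λ = (3·36² + 36)/(2·36) ≡ 2/35. 35⁻¹ ≡ 18 (mod 37), so λ ≡ 2·18 ≡ 36.
  x = λ² - 36 - 36 = 1296 - 72 ≡ 3; y = λ·(36 - 3) - 36 ≡ 5. → (3, 5)
2A = (3, 5).
Finally 2A + B:
(3, 5) + (7, 2). λ = (2 - 5)/(7 - 3) ≡ 34/4 mod 37. 4⁻¹ ≡ 28 (mod 37) since 4·28 = 112 ≡ 1, so λ ≡ 27.
  x = λ² - 3 - 7 = 729 - 10 ≡ 16; y = λ·(3 - 16) - 5 ≡ 14. → (16, 14)

(16, 14)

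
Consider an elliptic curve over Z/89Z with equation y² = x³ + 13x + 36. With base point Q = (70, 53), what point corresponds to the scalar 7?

(85, 3)

Double-and-add on 7 = (111)₂. Start with Q = (70, 53) for the leading 1-bit.
double: tangent at (70, 53): λ = (3·70² + 13)/(2·53) ≡ 28/17. 17⁻¹ ≡ 21 (mod 89) since 17·21 = 357 ≡ 1, so λ ≡ 28·21 ≡ 54.
  x = λ² - 70 - 70 = 2916 - 140 ≡ 17; y = λ·(70 - 17) - 53 ≡ 50. → (17, 50)
add Q: (17, 50) + (70, 53). λ = (53 - 50)/(70 - 17) ≡ 3/53 mod 89. 53⁻¹ ≡ 42 (mod 89) since 53·42 = 2226 ≡ 1, so λ ≡ 37.
  x = λ² - 17 - 70 = 1369 - 87 ≡ 36; y = λ·(17 - 36) - 50 ≡ 48. → (36, 48)
double: tangent at (36, 48): λ = (3·36² + 13)/(2·48) ≡ 74/7. 7⁻¹ ≡ 51 (mod 89), so λ ≡ 74·51 ≡ 36.
  x = λ² - 36 - 36 = 1296 - 72 ≡ 67; y = λ·(36 - 67) - 48 ≡ 82. → (67, 82)
add Q: (67, 82) + (70, 53). λ = (53 - 82)/(70 - 67) ≡ 60/3 mod 89. 3⁻¹ ≡ 30 (mod 89) since 3·30 = 90 ≡ 1, so λ ≡ 20.
  x = λ² - 67 - 70 = 400 - 137 ≡ 85; y = λ·(67 - 85) - 82 ≡ 3. → (85, 3)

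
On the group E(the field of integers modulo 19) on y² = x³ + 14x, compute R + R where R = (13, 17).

(16, 8)

tangent at (13, 17): λ = (3·13² + 14)/(2·17) ≡ 8/15. 15⁻¹ ≡ 14 (mod 19) since 15·14 = 210 ≡ 1, so λ ≡ 8·14 ≡ 17.
  x = λ² - 13 - 13 = 289 - 26 ≡ 16; y = λ·(13 - 16) - 17 ≡ 8. → (16, 8)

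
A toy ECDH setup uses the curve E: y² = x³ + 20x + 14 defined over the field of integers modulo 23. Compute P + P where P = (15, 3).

tangent at (15, 3): λ = (3·15² + 20)/(2·3) ≡ 5/6. 6⁻¹ ≡ 4 (mod 23), so λ ≡ 5·4 ≡ 20.
  x = λ² - 15 - 15 = 400 - 30 ≡ 2; y = λ·(15 - 2) - 3 ≡ 4. → (2, 4)

(2, 4)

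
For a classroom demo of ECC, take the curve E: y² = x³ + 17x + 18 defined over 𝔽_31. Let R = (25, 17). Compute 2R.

(19, 16)

tangent at (25, 17): λ = (3·25² + 17)/(2·17) ≡ 1/3. 3⁻¹ ≡ 21 (mod 31), so λ ≡ 1·21 ≡ 21.
  x = λ² - 25 - 25 = 441 - 50 ≡ 19; y = λ·(25 - 19) - 17 ≡ 16. → (19, 16)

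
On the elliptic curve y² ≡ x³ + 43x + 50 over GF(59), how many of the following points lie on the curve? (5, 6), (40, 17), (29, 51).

1

(5, 6): 6² ≡ 36, rhs ≡ 36 → on.
(40, 17): 17² ≡ 53, rhs ≡ 44 → off.
(29, 51): 51² ≡ 5, rhs ≡ 21 → off.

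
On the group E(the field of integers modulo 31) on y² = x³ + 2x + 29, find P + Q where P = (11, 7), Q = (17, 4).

(11, 24)

(11, 7) + (17, 4). λ = (4 - 7)/(17 - 11) ≡ 28/6 mod 31. 6⁻¹ ≡ 26 (mod 31) since 6·26 = 156 ≡ 1, so λ ≡ 15.
  x = λ² - 11 - 17 = 225 - 28 ≡ 11; y = λ·(11 - 11) - 7 ≡ 24. → (11, 24)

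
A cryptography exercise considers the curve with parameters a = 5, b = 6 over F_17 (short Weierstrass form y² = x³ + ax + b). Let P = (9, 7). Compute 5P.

(10, 6)

Repeated addition: build up to 5P.
2P: tangent at (9, 7): λ = (3·9² + 5)/(2·7) ≡ 10/14. 14⁻¹ ≡ 11 (mod 17) since 14·11 = 154 ≡ 1, so λ ≡ 10·11 ≡ 8.
  x = λ² - 9 - 9 = 64 - 18 ≡ 12; y = λ·(9 - 12) - 7 ≡ 3. → (12, 3)
3P: (12, 3) + (9, 7). λ = (7 - 3)/(9 - 12) ≡ 4/14 mod 17. 14⁻¹ ≡ 11 (mod 17), so λ ≡ 10.
  x = λ² - 12 - 9 = 100 - 21 ≡ 11; y = λ·(12 - 11) - 3 ≡ 7. → (11, 7)
4P: (11, 7) + (9, 7). λ = (7 - 7)/(9 - 11) ≡ 0/15 mod 17. 15⁻¹ ≡ 8 (mod 17) since 15·8 = 120 ≡ 1, so λ ≡ 0.
  x = λ² - 11 - 9 = 0 - 20 ≡ 14; y = λ·(11 - 14) - 7 ≡ 10. → (14, 10)
5P: (14, 10) + (9, 7). λ = (7 - 10)/(9 - 14) ≡ 14/12 mod 17. 12⁻¹ ≡ 10 (mod 17) since 12·10 = 120 ≡ 1, so λ ≡ 4.
  x = λ² - 14 - 9 = 16 - 23 ≡ 10; y = λ·(14 - 10) - 10 ≡ 6. → (10, 6)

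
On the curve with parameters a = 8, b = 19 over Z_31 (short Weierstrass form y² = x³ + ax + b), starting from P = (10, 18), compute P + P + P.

(6, 29)

Repeated addition: build up to 3P.
2P: tangent at (10, 18): λ = (3·10² + 8)/(2·18) ≡ 29/5. 5⁻¹ ≡ 25 (mod 31), so λ ≡ 29·25 ≡ 12.
  x = λ² - 10 - 10 = 144 - 20 ≡ 0; y = λ·(10 - 0) - 18 ≡ 9. → (0, 9)
3P: (0, 9) + (10, 18). λ = (18 - 9)/(10 - 0) ≡ 9/10 mod 31. 10⁻¹ ≡ 28 (mod 31) since 10·28 = 280 ≡ 1, so λ ≡ 4.
  x = λ² - 0 - 10 = 16 - 10 ≡ 6; y = λ·(0 - 6) - 9 ≡ 29. → (6, 29)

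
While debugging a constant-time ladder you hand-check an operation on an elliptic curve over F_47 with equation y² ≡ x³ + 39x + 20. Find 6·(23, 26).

(18, 31)

Write P = (23, 26).
Double-and-add on 6 = (110)₂. Start with P = (23, 26) for the leading 1-bit.
double: tangent at (23, 26): λ = (3·23² + 39)/(2·26) ≡ 28/5. 5⁻¹ ≡ 19 (mod 47) since 5·19 = 95 ≡ 1, so λ ≡ 28·19 ≡ 15.
  x = λ² - 23 - 23 = 225 - 46 ≡ 38; y = λ·(23 - 38) - 26 ≡ 31. → (38, 31)
add P: (38, 31) + (23, 26). λ = (26 - 31)/(23 - 38) ≡ 42/32 mod 47. 32⁻¹ ≡ 25 (mod 47), so λ ≡ 16.
  x = λ² - 38 - 23 = 256 - 61 ≡ 7; y = λ·(38 - 7) - 31 ≡ 42. → (7, 42)
double: tangent at (7, 42): λ = (3·7² + 39)/(2·42) ≡ 45/37. 37⁻¹ ≡ 14 (mod 47), so λ ≡ 45·14 ≡ 19.
  x = λ² - 7 - 7 = 361 - 14 ≡ 18; y = λ·(7 - 18) - 42 ≡ 31. → (18, 31)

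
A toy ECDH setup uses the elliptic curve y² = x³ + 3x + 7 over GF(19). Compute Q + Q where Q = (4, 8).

(15, 8)

tangent at (4, 8): λ = (3·4² + 3)/(2·8) ≡ 13/16. 16⁻¹ ≡ 6 (mod 19), so λ ≡ 13·6 ≡ 2.
  x = λ² - 4 - 4 = 4 - 8 ≡ 15; y = λ·(4 - 15) - 8 ≡ 8. → (15, 8)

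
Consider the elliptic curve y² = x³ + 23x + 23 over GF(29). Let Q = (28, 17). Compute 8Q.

Double-and-add on 8 = (1000)₂. Start with Q = (28, 17) for the leading 1-bit.
double: tangent at (28, 17): λ = (3·28² + 23)/(2·17) ≡ 26/5. 5⁻¹ ≡ 6 (mod 29) since 5·6 = 30 ≡ 1, so λ ≡ 26·6 ≡ 11.
  x = λ² - 28 - 28 = 121 - 56 ≡ 7; y = λ·(28 - 7) - 17 ≡ 11. → (7, 11)
double: tangent at (7, 11): λ = (3·7² + 23)/(2·11) ≡ 25/22. 22⁻¹ ≡ 4 (mod 29) since 22·4 = 88 ≡ 1, so λ ≡ 25·4 ≡ 13.
  x = λ² - 7 - 7 = 169 - 14 ≡ 10; y = λ·(7 - 10) - 11 ≡ 8. → (10, 8)
double: tangent at (10, 8): λ = (3·10² + 23)/(2·8) ≡ 4/16. 16⁻¹ ≡ 20 (mod 29), so λ ≡ 4·20 ≡ 22.
  x = λ² - 10 - 10 = 484 - 20 ≡ 0; y = λ·(10 - 0) - 8 ≡ 9. → (0, 9)

(0, 9)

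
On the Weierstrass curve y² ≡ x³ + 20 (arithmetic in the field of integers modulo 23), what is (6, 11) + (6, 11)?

tangent at (6, 11): λ = (3·6² + 0)/(2·11) ≡ 16/22. 22⁻¹ ≡ 22 (mod 23) since 22·22 = 484 ≡ 1, so λ ≡ 16·22 ≡ 7.
  x = λ² - 6 - 6 = 49 - 12 ≡ 14; y = λ·(6 - 14) - 11 ≡ 2. → (14, 2)

(14, 2)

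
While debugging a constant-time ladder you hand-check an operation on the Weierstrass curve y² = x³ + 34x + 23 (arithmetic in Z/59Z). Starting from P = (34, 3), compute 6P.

Repeated addition: build up to 6P.
2P: tangent at (34, 3): λ = (3·34² + 34)/(2·3) ≡ 21/6. 6⁻¹ ≡ 10 (mod 59) since 6·10 = 60 ≡ 1, so λ ≡ 21·10 ≡ 33.
  x = λ² - 34 - 34 = 1089 - 68 ≡ 18; y = λ·(34 - 18) - 3 ≡ 53. → (18, 53)
3P: (18, 53) + (34, 3). λ = (3 - 53)/(34 - 18) ≡ 9/16 mod 59. 16⁻¹ ≡ 48 (mod 59), so λ ≡ 19.
  x = λ² - 18 - 34 = 361 - 52 ≡ 14; y = λ·(18 - 14) - 53 ≡ 23. → (14, 23)
4P: (14, 23) + (34, 3). λ = (3 - 23)/(34 - 14) ≡ 39/20 mod 59. 20⁻¹ ≡ 3 (mod 59), so λ ≡ 58.
  x = λ² - 14 - 34 = 3364 - 48 ≡ 12; y = λ·(14 - 12) - 23 ≡ 34. → (12, 34)
5P: (12, 34) + (34, 3). λ = (3 - 34)/(34 - 12) ≡ 28/22 mod 59. 22⁻¹ ≡ 51 (mod 59) since 22·51 = 1122 ≡ 1, so λ ≡ 12.
  x = λ² - 12 - 34 = 144 - 46 ≡ 39; y = λ·(12 - 39) - 34 ≡ 55. → (39, 55)
6P: (39, 55) + (34, 3). λ = (3 - 55)/(34 - 39) ≡ 7/54 mod 59. 54⁻¹ ≡ 47 (mod 59) since 54·47 = 2538 ≡ 1, so λ ≡ 34.
  x = λ² - 39 - 34 = 1156 - 73 ≡ 21; y = λ·(39 - 21) - 55 ≡ 26. → (21, 26)

(21, 26)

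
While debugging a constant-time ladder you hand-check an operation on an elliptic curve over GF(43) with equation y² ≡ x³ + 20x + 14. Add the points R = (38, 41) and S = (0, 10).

(38, 41) + (0, 10). λ = (10 - 41)/(0 - 38) ≡ 12/5 mod 43. 5⁻¹ ≡ 26 (mod 43), so λ ≡ 11.
  x = λ² - 38 - 0 = 121 - 38 ≡ 40; y = λ·(38 - 40) - 41 ≡ 23. → (40, 23)

(40, 23)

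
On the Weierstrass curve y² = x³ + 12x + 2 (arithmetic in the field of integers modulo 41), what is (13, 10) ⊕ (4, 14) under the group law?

(13, 10) + (4, 14). λ = (14 - 10)/(4 - 13) ≡ 4/32 mod 41. 32⁻¹ ≡ 9 (mod 41) since 32·9 = 288 ≡ 1, so λ ≡ 36.
  x = λ² - 13 - 4 = 1296 - 17 ≡ 8; y = λ·(13 - 8) - 10 ≡ 6. → (8, 6)

(8, 6)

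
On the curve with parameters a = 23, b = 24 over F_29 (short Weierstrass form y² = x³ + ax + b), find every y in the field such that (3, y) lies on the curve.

x³ + 23x + 24 = 120 ≡ 4 (mod 29).
Square roots of 4 mod 29: 2 and 27 (since 2² = 4 ≡ 4).

2, 27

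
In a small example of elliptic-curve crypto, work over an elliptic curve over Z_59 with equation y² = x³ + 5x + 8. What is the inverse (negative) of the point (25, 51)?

-(25, 51) = (25, -51 mod 59) = (25, 8).

(25, 8)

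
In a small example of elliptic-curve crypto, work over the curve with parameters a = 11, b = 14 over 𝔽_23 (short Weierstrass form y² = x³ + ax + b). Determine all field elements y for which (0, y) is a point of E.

x³ + 11x + 14 = 14 ≡ 14 (mod 23).
14 is a non-residue mod 23; no y exists.

none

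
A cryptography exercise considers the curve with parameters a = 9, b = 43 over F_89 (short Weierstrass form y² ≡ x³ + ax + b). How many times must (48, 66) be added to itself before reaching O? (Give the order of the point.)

12

2P: tangent at (48, 66): λ = (3·48² + 9)/(2·66) ≡ 68/43. 43⁻¹ ≡ 29 (mod 89), so λ ≡ 68·29 ≡ 14.
  x = λ² - 48 - 48 = 196 - 96 ≡ 11; y = λ·(48 - 11) - 66 ≡ 7. → (11, 7)
3P: (11, 7) + (48, 66). λ = (66 - 7)/(48 - 11) ≡ 59/37 mod 89. 37⁻¹ ≡ 77 (mod 89), so λ ≡ 4.
  x = λ² - 11 - 48 = 16 - 59 ≡ 46; y = λ·(11 - 46) - 7 ≡ 31. → (46, 31)
4P: (46, 31) + (48, 66). λ = (66 - 31)/(48 - 46) ≡ 35/2 mod 89. 2⁻¹ ≡ 45 (mod 89) since 2·45 = 90 ≡ 1, so λ ≡ 62.
  x = λ² - 46 - 48 = 3844 - 94 ≡ 12; y = λ·(46 - 12) - 31 ≡ 30. → (12, 30)
5P: (12, 30) + (48, 66). λ = (66 - 30)/(48 - 12) ≡ 36/36 mod 89. 36⁻¹ ≡ 47 (mod 89) since 36·47 = 1692 ≡ 1, so λ ≡ 1.
  x = λ² - 12 - 48 = 1 - 60 ≡ 30; y = λ·(12 - 30) - 30 ≡ 41. → (30, 41)
6P: (30, 41) + (48, 66). λ = (66 - 41)/(48 - 30) ≡ 25/18 mod 89. 18⁻¹ ≡ 5 (mod 89) since 18·5 = 90 ≡ 1, so λ ≡ 36.
  x = λ² - 30 - 48 = 1296 - 78 ≡ 61; y = λ·(30 - 61) - 41 ≡ 0. → (61, 0)
7P: (61, 0) + (48, 66). λ = (66 - 0)/(48 - 61) ≡ 66/76 mod 89. 76⁻¹ ≡ 41 (mod 89), so λ ≡ 36.
  x = λ² - 61 - 48 = 1296 - 109 ≡ 30; y = λ·(61 - 30) - 0 ≡ 48. → (30, 48)
8P: (30, 48) + (48, 66). λ = (66 - 48)/(48 - 30) ≡ 18/18 mod 89. 18⁻¹ ≡ 5 (mod 89), so λ ≡ 1.
  x = λ² - 30 - 48 = 1 - 78 ≡ 12; y = λ·(30 - 12) - 48 ≡ 59. → (12, 59)
9P: (12, 59) + (48, 66). λ = (66 - 59)/(48 - 12) ≡ 7/36 mod 89. 36⁻¹ ≡ 47 (mod 89), so λ ≡ 62.
  x = λ² - 12 - 48 = 3844 - 60 ≡ 46; y = λ·(12 - 46) - 59 ≡ 58. → (46, 58)
10P: (46, 58) + (48, 66). λ = (66 - 58)/(48 - 46) ≡ 8/2 mod 89. 2⁻¹ ≡ 45 (mod 89), so λ ≡ 4.
  x = λ² - 46 - 48 = 16 - 94 ≡ 11; y = λ·(46 - 11) - 58 ≡ 82. → (11, 82)
11P: (11, 82) + (48, 66). λ = (66 - 82)/(48 - 11) ≡ 73/37 mod 89. 37⁻¹ ≡ 77 (mod 89) since 37·77 = 2849 ≡ 1, so λ ≡ 14.
  x = λ² - 11 - 48 = 196 - 59 ≡ 48; y = λ·(11 - 48) - 82 ≡ 23. → (48, 23)
12P: (48, 23) + (48, 66): same x and y₁ ≡ -y₂, so the sum is O.
12P = O, so the order is 12.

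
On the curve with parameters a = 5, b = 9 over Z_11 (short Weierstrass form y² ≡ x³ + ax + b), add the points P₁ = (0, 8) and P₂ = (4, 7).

(5, 7)

(0, 8) + (4, 7). λ = (7 - 8)/(4 - 0) ≡ 10/4 mod 11. 4⁻¹ ≡ 3 (mod 11) since 4·3 = 12 ≡ 1, so λ ≡ 8.
  x = λ² - 0 - 4 = 64 - 4 ≡ 5; y = λ·(0 - 5) - 8 ≡ 7. → (5, 7)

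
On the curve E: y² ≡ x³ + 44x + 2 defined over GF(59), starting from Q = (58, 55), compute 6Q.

(50, 36)

Repeated addition: build up to 6Q.
2Q: tangent at (58, 55): λ = (3·58² + 44)/(2·55) ≡ 47/51. 51⁻¹ ≡ 22 (mod 59), so λ ≡ 47·22 ≡ 31.
  x = λ² - 58 - 58 = 961 - 116 ≡ 19; y = λ·(58 - 19) - 55 ≡ 33. → (19, 33)
3Q: (19, 33) + (58, 55). λ = (55 - 33)/(58 - 19) ≡ 22/39 mod 59. 39⁻¹ ≡ 56 (mod 59), so λ ≡ 52.
  x = λ² - 19 - 58 = 2704 - 77 ≡ 31; y = λ·(19 - 31) - 33 ≡ 51. → (31, 51)
4Q: (31, 51) + (58, 55). λ = (55 - 51)/(58 - 31) ≡ 4/27 mod 59. 27⁻¹ ≡ 35 (mod 59), so λ ≡ 22.
  x = λ² - 31 - 58 = 484 - 89 ≡ 41; y = λ·(31 - 41) - 51 ≡ 24. → (41, 24)
5Q: (41, 24) + (58, 55). λ = (55 - 24)/(58 - 41) ≡ 31/17 mod 59. 17⁻¹ ≡ 7 (mod 59), so λ ≡ 40.
  x = λ² - 41 - 58 = 1600 - 99 ≡ 26; y = λ·(41 - 26) - 24 ≡ 45. → (26, 45)
6Q: (26, 45) + (58, 55). λ = (55 - 45)/(58 - 26) ≡ 10/32 mod 59. 32⁻¹ ≡ 24 (mod 59) since 32·24 = 768 ≡ 1, so λ ≡ 4.
  x = λ² - 26 - 58 = 16 - 84 ≡ 50; y = λ·(26 - 50) - 45 ≡ 36. → (50, 36)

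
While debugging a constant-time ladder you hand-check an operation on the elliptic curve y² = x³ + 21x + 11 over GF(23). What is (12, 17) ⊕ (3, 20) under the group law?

(12, 17) + (3, 20). λ = (20 - 17)/(3 - 12) ≡ 3/14 mod 23. 14⁻¹ ≡ 5 (mod 23), so λ ≡ 15.
  x = λ² - 12 - 3 = 225 - 15 ≡ 3; y = λ·(12 - 3) - 17 ≡ 3. → (3, 3)

(3, 3)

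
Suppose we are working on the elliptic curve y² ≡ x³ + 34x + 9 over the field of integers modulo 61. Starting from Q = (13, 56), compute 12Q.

Double-and-add on 12 = (1100)₂. Start with Q = (13, 56) for the leading 1-bit.
double: tangent at (13, 56): λ = (3·13² + 34)/(2·56) ≡ 53/51. 51⁻¹ ≡ 6 (mod 61) since 51·6 = 306 ≡ 1, so λ ≡ 53·6 ≡ 13.
  x = λ² - 13 - 13 = 169 - 26 ≡ 21; y = λ·(13 - 21) - 56 ≡ 23. → (21, 23)
add Q: (21, 23) + (13, 56). λ = (56 - 23)/(13 - 21) ≡ 33/53 mod 61. 53⁻¹ ≡ 38 (mod 61), so λ ≡ 34.
  x = λ² - 21 - 13 = 1156 - 34 ≡ 24; y = λ·(21 - 24) - 23 ≡ 58. → (24, 58)
double: tangent at (24, 58): λ = (3·24² + 34)/(2·58) ≡ 54/55. 55⁻¹ ≡ 10 (mod 61), so λ ≡ 54·10 ≡ 52.
  x = λ² - 24 - 24 = 2704 - 48 ≡ 33; y = λ·(24 - 33) - 58 ≡ 23. → (33, 23)
double: tangent at (33, 23): λ = (3·33² + 34)/(2·23) ≡ 7/46. 46⁻¹ ≡ 4 (mod 61), so λ ≡ 7·4 ≡ 28.
  x = λ² - 33 - 33 = 784 - 66 ≡ 47; y = λ·(33 - 47) - 23 ≡ 12. → (47, 12)

(47, 12)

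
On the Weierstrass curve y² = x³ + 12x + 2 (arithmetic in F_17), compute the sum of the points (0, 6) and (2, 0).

(7, 15)

(0, 6) + (2, 0). λ = (0 - 6)/(2 - 0) ≡ 11/2 mod 17. 2⁻¹ ≡ 9 (mod 17) since 2·9 = 18 ≡ 1, so λ ≡ 14.
  x = λ² - 0 - 2 = 196 - 2 ≡ 7; y = λ·(0 - 7) - 6 ≡ 15. → (7, 15)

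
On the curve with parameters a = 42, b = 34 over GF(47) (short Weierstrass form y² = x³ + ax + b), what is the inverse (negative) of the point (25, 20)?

-(25, 20) = (25, -20 mod 47) = (25, 27).

(25, 27)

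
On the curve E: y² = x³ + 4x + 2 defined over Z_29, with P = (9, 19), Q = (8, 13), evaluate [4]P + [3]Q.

(12, 26)

First 4P:
Repeated addition: build up to 4P.
2P: tangent at (9, 19): λ = (3·9² + 4)/(2·19) ≡ 15/9. 9⁻¹ ≡ 13 (mod 29), so λ ≡ 15·13 ≡ 21.
  x = λ² - 9 - 9 = 441 - 18 ≡ 17; y = λ·(9 - 17) - 19 ≡ 16. → (17, 16)
3P: (17, 16) + (9, 19). λ = (19 - 16)/(9 - 17) ≡ 3/21 mod 29. 21⁻¹ ≡ 18 (mod 29), so λ ≡ 25.
  x = λ² - 17 - 9 = 625 - 26 ≡ 19; y = λ·(17 - 19) - 16 ≡ 21. → (19, 21)
4P: (19, 21) + (9, 19). λ = (19 - 21)/(9 - 19) ≡ 27/19 mod 29. 19⁻¹ ≡ 26 (mod 29), so λ ≡ 6.
  x = λ² - 19 - 9 = 36 - 28 ≡ 8; y = λ·(19 - 8) - 21 ≡ 16. → (8, 16)
4P = (8, 16).
Next 3Q:
Repeated addition: build up to 3Q.
2Q: tangent at (8, 13): λ = (3·8² + 4)/(2·13) ≡ 22/26. 26⁻¹ ≡ 19 (mod 29) since 26·19 = 494 ≡ 1, so λ ≡ 22·19 ≡ 12.
  x = λ² - 8 - 8 = 144 - 16 ≡ 12; y = λ·(8 - 12) - 13 ≡ 26. → (12, 26)
3Q: (12, 26) + (8, 13). λ = (13 - 26)/(8 - 12) ≡ 16/25 mod 29. 25⁻¹ ≡ 7 (mod 29), so λ ≡ 25.
  x = λ² - 12 - 8 = 625 - 20 ≡ 25; y = λ·(12 - 25) - 26 ≡ 26. → (25, 26)
3Q = (25, 26).
Finally 4P + 3Q:
(8, 16) + (25, 26). λ = (26 - 16)/(25 - 8) ≡ 10/17 mod 29. 17⁻¹ ≡ 12 (mod 29), so λ ≡ 4.
  x = λ² - 8 - 25 = 16 - 33 ≡ 12; y = λ·(8 - 12) - 16 ≡ 26. → (12, 26)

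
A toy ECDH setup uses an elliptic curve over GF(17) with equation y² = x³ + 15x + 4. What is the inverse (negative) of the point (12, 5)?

-(12, 5) = (12, -5 mod 17) = (12, 12).

(12, 12)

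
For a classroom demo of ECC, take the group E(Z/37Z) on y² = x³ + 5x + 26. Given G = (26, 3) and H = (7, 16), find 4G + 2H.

First 4G:
Double-and-add on 4 = (100)₂. Start with G = (26, 3) for the leading 1-bit.
double: tangent at (26, 3): λ = (3·26² + 5)/(2·3) ≡ 35/6. 6⁻¹ ≡ 31 (mod 37), so λ ≡ 35·31 ≡ 12.
  x = λ² - 26 - 26 = 144 - 52 ≡ 18; y = λ·(26 - 18) - 3 ≡ 19. → (18, 19)
double: tangent at (18, 19): λ = (3·18² + 5)/(2·19) ≡ 15/1. 1⁻¹ ≡ 1 (mod 37) since 1·1 = 1 ≡ 1, so λ ≡ 15·1 ≡ 15.
  x = λ² - 18 - 18 = 225 - 36 ≡ 4; y = λ·(18 - 4) - 19 ≡ 6. → (4, 6)
4G = (4, 6).
Next 2H:
Repeated addition: build up to 2H.
2H: tangent at (7, 16): λ = (3·7² + 5)/(2·16) ≡ 4/32. 32⁻¹ ≡ 22 (mod 37), so λ ≡ 4·22 ≡ 14.
  x = λ² - 7 - 7 = 196 - 14 ≡ 34; y = λ·(7 - 34) - 16 ≡ 13. → (34, 13)
2H = (34, 13).
Finally 4G + 2H:
(4, 6) + (34, 13). λ = (13 - 6)/(34 - 4) ≡ 7/30 mod 37. 30⁻¹ ≡ 21 (mod 37), so λ ≡ 36.
  x = λ² - 4 - 34 = 1296 - 38 ≡ 0; y = λ·(4 - 0) - 6 ≡ 27. → (0, 27)

(0, 27)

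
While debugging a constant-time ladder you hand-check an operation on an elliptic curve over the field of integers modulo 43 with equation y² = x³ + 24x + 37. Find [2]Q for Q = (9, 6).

tangent at (9, 6): λ = (3·9² + 24)/(2·6) ≡ 9/12. 12⁻¹ ≡ 18 (mod 43) since 12·18 = 216 ≡ 1, so λ ≡ 9·18 ≡ 33.
  x = λ² - 9 - 9 = 1089 - 18 ≡ 39; y = λ·(9 - 39) - 6 ≡ 36. → (39, 36)

(39, 36)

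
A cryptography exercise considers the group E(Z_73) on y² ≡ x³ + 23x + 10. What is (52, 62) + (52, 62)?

(23, 2)

tangent at (52, 62): λ = (3·52² + 23)/(2·62) ≡ 32/51. 51⁻¹ ≡ 63 (mod 73), so λ ≡ 32·63 ≡ 45.
  x = λ² - 52 - 52 = 2025 - 104 ≡ 23; y = λ·(52 - 23) - 62 ≡ 2. → (23, 2)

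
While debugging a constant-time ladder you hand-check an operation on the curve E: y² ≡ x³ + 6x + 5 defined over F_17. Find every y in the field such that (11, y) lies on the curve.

x³ + 6x + 5 = 1402 ≡ 8 (mod 17).
Square roots of 8 mod 17: 5 and 12 (since 5² = 25 ≡ 8).

5, 12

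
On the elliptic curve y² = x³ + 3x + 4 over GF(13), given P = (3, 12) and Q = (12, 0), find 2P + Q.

First 2P:
Repeated addition: build up to 2P.
2P: tangent at (3, 12): λ = (3·3² + 3)/(2·12) ≡ 4/11. 11⁻¹ ≡ 6 (mod 13) since 11·6 = 66 ≡ 1, so λ ≡ 4·6 ≡ 11.
  x = λ² - 3 - 3 = 121 - 6 ≡ 11; y = λ·(3 - 11) - 12 ≡ 4. → (11, 4)
2P = (11, 4).
Finally 2P + Q:
(11, 4) + (12, 0). λ = (0 - 4)/(12 - 11) ≡ 9/1 mod 13. 1⁻¹ ≡ 1 (mod 13) since 1·1 = 1 ≡ 1, so λ ≡ 9.
  x = λ² - 11 - 12 = 81 - 23 ≡ 6; y = λ·(11 - 6) - 4 ≡ 2. → (6, 2)

(6, 2)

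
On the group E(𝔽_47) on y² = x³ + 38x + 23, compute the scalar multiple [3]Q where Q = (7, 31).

(39, 37)

Repeated addition: build up to 3Q.
2Q: tangent at (7, 31): λ = (3·7² + 38)/(2·31) ≡ 44/15. 15⁻¹ ≡ 22 (mod 47), so λ ≡ 44·22 ≡ 28.
  x = λ² - 7 - 7 = 784 - 14 ≡ 18; y = λ·(7 - 18) - 31 ≡ 37. → (18, 37)
3Q: (18, 37) + (7, 31). λ = (31 - 37)/(7 - 18) ≡ 41/36 mod 47. 36⁻¹ ≡ 17 (mod 47) since 36·17 = 612 ≡ 1, so λ ≡ 39.
  x = λ² - 18 - 7 = 1521 - 25 ≡ 39; y = λ·(18 - 39) - 37 ≡ 37. → (39, 37)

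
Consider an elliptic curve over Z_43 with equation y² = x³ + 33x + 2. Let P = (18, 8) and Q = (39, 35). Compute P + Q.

(18, 8) + (39, 35). λ = (35 - 8)/(39 - 18) ≡ 27/21 mod 43. 21⁻¹ ≡ 41 (mod 43) since 21·41 = 861 ≡ 1, so λ ≡ 32.
  x = λ² - 18 - 39 = 1024 - 57 ≡ 21; y = λ·(18 - 21) - 8 ≡ 25. → (21, 25)

(21, 25)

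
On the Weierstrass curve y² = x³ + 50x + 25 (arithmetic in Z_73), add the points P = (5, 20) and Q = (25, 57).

(5, 20) + (25, 57). λ = (57 - 20)/(25 - 5) ≡ 37/20 mod 73. 20⁻¹ ≡ 11 (mod 73) since 20·11 = 220 ≡ 1, so λ ≡ 42.
  x = λ² - 5 - 25 = 1764 - 30 ≡ 55; y = λ·(5 - 55) - 20 ≡ 70. → (55, 70)

(55, 70)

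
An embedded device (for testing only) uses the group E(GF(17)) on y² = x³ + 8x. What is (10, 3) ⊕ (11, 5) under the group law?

(10, 3) + (11, 5). λ = (5 - 3)/(11 - 10) ≡ 2/1 mod 17. 1⁻¹ ≡ 1 (mod 17), so λ ≡ 2.
  x = λ² - 10 - 11 = 4 - 21 ≡ 0; y = λ·(10 - 0) - 3 ≡ 0. → (0, 0)

(0, 0)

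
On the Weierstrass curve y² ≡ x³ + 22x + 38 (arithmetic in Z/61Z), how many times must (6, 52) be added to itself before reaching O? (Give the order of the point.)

4

2P: tangent at (6, 52): λ = (3·6² + 22)/(2·52) ≡ 8/43. 43⁻¹ ≡ 44 (mod 61) since 43·44 = 1892 ≡ 1, so λ ≡ 8·44 ≡ 47.
  x = λ² - 6 - 6 = 2209 - 12 ≡ 1; y = λ·(6 - 1) - 52 ≡ 0. → (1, 0)
3P: (1, 0) + (6, 52). λ = (52 - 0)/(6 - 1) ≡ 52/5 mod 61. 5⁻¹ ≡ 49 (mod 61), so λ ≡ 47.
  x = λ² - 1 - 6 = 2209 - 7 ≡ 6; y = λ·(1 - 6) - 0 ≡ 9. → (6, 9)
4P: (6, 9) + (6, 52): same x and y₁ ≡ -y₂, so the sum is O.
4P = O, so the order is 4.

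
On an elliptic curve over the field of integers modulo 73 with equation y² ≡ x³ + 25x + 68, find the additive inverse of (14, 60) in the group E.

(14, 13)

-(14, 60) = (14, -60 mod 73) = (14, 13).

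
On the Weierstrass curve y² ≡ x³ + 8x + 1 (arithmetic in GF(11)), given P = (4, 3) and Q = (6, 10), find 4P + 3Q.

(8, 7)

First 4P:
Repeated addition: build up to 4P.
2P: tangent at (4, 3): λ = (3·4² + 8)/(2·3) ≡ 1/6. 6⁻¹ ≡ 2 (mod 11), so λ ≡ 1·2 ≡ 2.
  x = λ² - 4 - 4 = 4 - 8 ≡ 7; y = λ·(4 - 7) - 3 ≡ 2. → (7, 2)
3P: (7, 2) + (4, 3). λ = (3 - 2)/(4 - 7) ≡ 1/8 mod 11. 8⁻¹ ≡ 7 (mod 11) since 8·7 = 56 ≡ 1, so λ ≡ 7.
  x = λ² - 7 - 4 = 49 - 11 ≡ 5; y = λ·(7 - 5) - 2 ≡ 1. → (5, 1)
4P: (5, 1) + (4, 3). λ = (3 - 1)/(4 - 5) ≡ 2/10 mod 11. 10⁻¹ ≡ 10 (mod 11) since 10·10 = 100 ≡ 1, so λ ≡ 9.
  x = λ² - 5 - 4 = 81 - 9 ≡ 6; y = λ·(5 - 6) - 1 ≡ 1. → (6, 1)
4P = (6, 1).
Next 3Q:
Repeated addition: build up to 3Q.
2Q: tangent at (6, 10): λ = (3·6² + 8)/(2·10) ≡ 6/9. 9⁻¹ ≡ 5 (mod 11) since 9·5 = 45 ≡ 1, so λ ≡ 6·5 ≡ 8.
  x = λ² - 6 - 6 = 64 - 12 ≡ 8; y = λ·(6 - 8) - 10 ≡ 7. → (8, 7)
3Q: (8, 7) + (6, 10). λ = (10 - 7)/(6 - 8) ≡ 3/9 mod 11. 9⁻¹ ≡ 5 (mod 11), so λ ≡ 4.
  x = λ² - 8 - 6 = 16 - 14 ≡ 2; y = λ·(8 - 2) - 7 ≡ 6. → (2, 6)
3Q = (2, 6).
Finally 4P + 3Q:
(6, 1) + (2, 6). λ = (6 - 1)/(2 - 6) ≡ 5/7 mod 11. 7⁻¹ ≡ 8 (mod 11), so λ ≡ 7.
  x = λ² - 6 - 2 = 49 - 8 ≡ 8; y = λ·(6 - 8) - 1 ≡ 7. → (8, 7)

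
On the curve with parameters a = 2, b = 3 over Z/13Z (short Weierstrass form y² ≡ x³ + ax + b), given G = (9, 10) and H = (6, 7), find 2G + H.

(6, 6)

First 2G:
Repeated addition: build up to 2G.
2G: tangent at (9, 10): λ = (3·9² + 2)/(2·10) ≡ 11/7. 7⁻¹ ≡ 2 (mod 13) since 7·2 = 14 ≡ 1, so λ ≡ 11·2 ≡ 9.
  x = λ² - 9 - 9 = 81 - 18 ≡ 11; y = λ·(9 - 11) - 10 ≡ 11. → (11, 11)
2G = (11, 11).
Finally 2G + H:
(11, 11) + (6, 7). λ = (7 - 11)/(6 - 11) ≡ 9/8 mod 13. 8⁻¹ ≡ 5 (mod 13), so λ ≡ 6.
  x = λ² - 11 - 6 = 36 - 17 ≡ 6; y = λ·(11 - 6) - 11 ≡ 6. → (6, 6)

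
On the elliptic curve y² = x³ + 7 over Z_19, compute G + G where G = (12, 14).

tangent at (12, 14): λ = (3·12² + 0)/(2·14) ≡ 14/9. 9⁻¹ ≡ 17 (mod 19), so λ ≡ 14·17 ≡ 10.
  x = λ² - 12 - 12 = 100 - 24 ≡ 0; y = λ·(12 - 0) - 14 ≡ 11. → (0, 11)

(0, 11)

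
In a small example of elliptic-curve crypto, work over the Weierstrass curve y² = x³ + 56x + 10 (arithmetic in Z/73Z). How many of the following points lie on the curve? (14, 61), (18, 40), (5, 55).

0

(14, 61): 61² ≡ 71, rhs ≡ 34 → off.
(18, 40): 40² ≡ 67, rhs ≡ 61 → off.
(5, 55): 55² ≡ 32, rhs ≡ 50 → off.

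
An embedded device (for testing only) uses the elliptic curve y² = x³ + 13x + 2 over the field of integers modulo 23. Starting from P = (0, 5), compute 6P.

Repeated addition: build up to 6P.
2P: tangent at (0, 5): λ = (3·0² + 13)/(2·5) ≡ 13/10. 10⁻¹ ≡ 7 (mod 23) since 10·7 = 70 ≡ 1, so λ ≡ 13·7 ≡ 22.
  x = λ² - 0 - 0 = 484 - 0 ≡ 1; y = λ·(0 - 1) - 5 ≡ 19. → (1, 19)
3P: (1, 19) + (0, 5). λ = (5 - 19)/(0 - 1) ≡ 9/22 mod 23. 22⁻¹ ≡ 22 (mod 23), so λ ≡ 14.
  x = λ² - 1 - 0 = 196 - 1 ≡ 11; y = λ·(1 - 11) - 19 ≡ 2. → (11, 2)
4P: (11, 2) + (0, 5). λ = (5 - 2)/(0 - 11) ≡ 3/12 mod 23. 12⁻¹ ≡ 2 (mod 23) since 12·2 = 24 ≡ 1, so λ ≡ 6.
  x = λ² - 11 - 0 = 36 - 11 ≡ 2; y = λ·(11 - 2) - 2 ≡ 6. → (2, 6)
5P: (2, 6) + (0, 5). λ = (5 - 6)/(0 - 2) ≡ 22/21 mod 23. 21⁻¹ ≡ 11 (mod 23) since 21·11 = 231 ≡ 1, so λ ≡ 12.
  x = λ² - 2 - 0 = 144 - 2 ≡ 4; y = λ·(2 - 4) - 6 ≡ 16. → (4, 16)
6P: (4, 16) + (0, 5). λ = (5 - 16)/(0 - 4) ≡ 12/19 mod 23. 19⁻¹ ≡ 17 (mod 23), so λ ≡ 20.
  x = λ² - 4 - 0 = 400 - 4 ≡ 5; y = λ·(4 - 5) - 16 ≡ 10. → (5, 10)

(5, 10)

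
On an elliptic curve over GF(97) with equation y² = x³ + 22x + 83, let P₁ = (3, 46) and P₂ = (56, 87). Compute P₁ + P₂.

(30, 96)

(3, 46) + (56, 87). λ = (87 - 46)/(56 - 3) ≡ 41/53 mod 97. 53⁻¹ ≡ 11 (mod 97) since 53·11 = 583 ≡ 1, so λ ≡ 63.
  x = λ² - 3 - 56 = 3969 - 59 ≡ 30; y = λ·(3 - 30) - 46 ≡ 96. → (30, 96)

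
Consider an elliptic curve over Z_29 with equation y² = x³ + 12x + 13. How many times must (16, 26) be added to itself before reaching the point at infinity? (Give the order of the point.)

2P: tangent at (16, 26): λ = (3·16² + 12)/(2·26) ≡ 26/23. 23⁻¹ ≡ 24 (mod 29), so λ ≡ 26·24 ≡ 15.
  x = λ² - 16 - 16 = 225 - 32 ≡ 19; y = λ·(16 - 19) - 26 ≡ 16. → (19, 16)
3P: (19, 16) + (16, 26). λ = (26 - 16)/(16 - 19) ≡ 10/26 mod 29. 26⁻¹ ≡ 19 (mod 29) since 26·19 = 494 ≡ 1, so λ ≡ 16.
  x = λ² - 19 - 16 = 256 - 35 ≡ 18; y = λ·(19 - 18) - 16 ≡ 0. → (18, 0)
4P: (18, 0) + (16, 26). λ = (26 - 0)/(16 - 18) ≡ 26/27 mod 29. 27⁻¹ ≡ 14 (mod 29) since 27·14 = 378 ≡ 1, so λ ≡ 16.
  x = λ² - 18 - 16 = 256 - 34 ≡ 19; y = λ·(18 - 19) - 0 ≡ 13. → (19, 13)
5P: (19, 13) + (16, 26). λ = (26 - 13)/(16 - 19) ≡ 13/26 mod 29. 26⁻¹ ≡ 19 (mod 29) since 26·19 = 494 ≡ 1, so λ ≡ 15.
  x = λ² - 19 - 16 = 225 - 35 ≡ 16; y = λ·(19 - 16) - 13 ≡ 3. → (16, 3)
6P: (16, 3) + (16, 26): same x and y₁ ≡ -y₂, so the sum is the point at infinity.
6P = the point at infinity, so the order is 6.

6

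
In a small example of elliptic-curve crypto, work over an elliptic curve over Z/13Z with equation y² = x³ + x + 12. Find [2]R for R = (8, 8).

tangent at (8, 8): λ = (3·8² + 1)/(2·8) ≡ 11/3. 3⁻¹ ≡ 9 (mod 13), so λ ≡ 11·9 ≡ 8.
  x = λ² - 8 - 8 = 64 - 16 ≡ 9; y = λ·(8 - 9) - 8 ≡ 10. → (9, 10)

(9, 10)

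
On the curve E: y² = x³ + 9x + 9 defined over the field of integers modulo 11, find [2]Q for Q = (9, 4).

(9, 7)

tangent at (9, 4): λ = (3·9² + 9)/(2·4) ≡ 10/8. 8⁻¹ ≡ 7 (mod 11), so λ ≡ 10·7 ≡ 4.
  x = λ² - 9 - 9 = 16 - 18 ≡ 9; y = λ·(9 - 9) - 4 ≡ 7. → (9, 7)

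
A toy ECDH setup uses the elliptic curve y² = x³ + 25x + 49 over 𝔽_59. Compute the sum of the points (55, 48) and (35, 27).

(44, 55)

(55, 48) + (35, 27). λ = (27 - 48)/(35 - 55) ≡ 38/39 mod 59. 39⁻¹ ≡ 56 (mod 59), so λ ≡ 4.
  x = λ² - 55 - 35 = 16 - 90 ≡ 44; y = λ·(55 - 44) - 48 ≡ 55. → (44, 55)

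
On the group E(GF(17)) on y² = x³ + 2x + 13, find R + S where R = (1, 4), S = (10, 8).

(1, 4) + (10, 8). λ = (8 - 4)/(10 - 1) ≡ 4/9 mod 17. 9⁻¹ ≡ 2 (mod 17), so λ ≡ 8.
  x = λ² - 1 - 10 = 64 - 11 ≡ 2; y = λ·(1 - 2) - 4 ≡ 5. → (2, 5)

(2, 5)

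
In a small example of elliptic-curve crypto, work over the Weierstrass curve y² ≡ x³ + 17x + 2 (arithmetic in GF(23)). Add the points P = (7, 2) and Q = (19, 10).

(0, 18)

(7, 2) + (19, 10). λ = (10 - 2)/(19 - 7) ≡ 8/12 mod 23. 12⁻¹ ≡ 2 (mod 23), so λ ≡ 16.
  x = λ² - 7 - 19 = 256 - 26 ≡ 0; y = λ·(7 - 0) - 2 ≡ 18. → (0, 18)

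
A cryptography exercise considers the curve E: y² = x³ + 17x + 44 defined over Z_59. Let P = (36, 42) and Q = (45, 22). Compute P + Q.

(23, 34)

(36, 42) + (45, 22). λ = (22 - 42)/(45 - 36) ≡ 39/9 mod 59. 9⁻¹ ≡ 46 (mod 59) since 9·46 = 414 ≡ 1, so λ ≡ 24.
  x = λ² - 36 - 45 = 576 - 81 ≡ 23; y = λ·(36 - 23) - 42 ≡ 34. → (23, 34)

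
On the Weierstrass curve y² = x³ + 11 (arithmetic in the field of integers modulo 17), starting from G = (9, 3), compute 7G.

Repeated addition: build up to 7G.
2G: tangent at (9, 3): λ = (3·9² + 0)/(2·3) ≡ 5/6. 6⁻¹ ≡ 3 (mod 17), so λ ≡ 5·3 ≡ 15.
  x = λ² - 9 - 9 = 225 - 18 ≡ 3; y = λ·(9 - 3) - 3 ≡ 2. → (3, 2)
3G: (3, 2) + (9, 3). λ = (3 - 2)/(9 - 3) ≡ 1/6 mod 17. 6⁻¹ ≡ 3 (mod 17), so λ ≡ 3.
  x = λ² - 3 - 9 = 9 - 12 ≡ 14; y = λ·(3 - 14) - 2 ≡ 16. → (14, 16)
4G: (14, 16) + (9, 3). λ = (3 - 16)/(9 - 14) ≡ 4/12 mod 17. 12⁻¹ ≡ 10 (mod 17) since 12·10 = 120 ≡ 1, so λ ≡ 6.
  x = λ² - 14 - 9 = 36 - 23 ≡ 13; y = λ·(14 - 13) - 16 ≡ 7. → (13, 7)
5G: (13, 7) + (9, 3). λ = (3 - 7)/(9 - 13) ≡ 13/13 mod 17. 13⁻¹ ≡ 4 (mod 17), so λ ≡ 1.
  x = λ² - 13 - 9 = 1 - 22 ≡ 13; y = λ·(13 - 13) - 7 ≡ 10. → (13, 10)
6G: (13, 10) + (9, 3). λ = (3 - 10)/(9 - 13) ≡ 10/13 mod 17. 13⁻¹ ≡ 4 (mod 17) since 13·4 = 52 ≡ 1, so λ ≡ 6.
  x = λ² - 13 - 9 = 36 - 22 ≡ 14; y = λ·(13 - 14) - 10 ≡ 1. → (14, 1)
7G: (14, 1) + (9, 3). λ = (3 - 1)/(9 - 14) ≡ 2/12 mod 17. 12⁻¹ ≡ 10 (mod 17) since 12·10 = 120 ≡ 1, so λ ≡ 3.
  x = λ² - 14 - 9 = 9 - 23 ≡ 3; y = λ·(14 - 3) - 1 ≡ 15. → (3, 15)

(3, 15)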